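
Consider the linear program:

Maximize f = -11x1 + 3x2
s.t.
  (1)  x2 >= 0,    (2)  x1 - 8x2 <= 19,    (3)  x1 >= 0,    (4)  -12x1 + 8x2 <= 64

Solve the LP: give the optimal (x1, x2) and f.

x1 = 0, x2 = 8, maximum f = 24

Corner points and f = -11x1 + 3x2:
  (19, 0) → f = -209
  (0, 0) → f = 0
  (0, 8) → f = 24
The feasible region is unbounded (it extends along (8, 1), (2, 3)), but f strictly decreases along every unbounded feasible direction, so there is no improving ray and the maximum is attained at a vertex.

The binding constraints are x1 = 0 and -12x1 + 8x2 = 64.
Solving simultaneously gives x1 = 0, x2 = 8.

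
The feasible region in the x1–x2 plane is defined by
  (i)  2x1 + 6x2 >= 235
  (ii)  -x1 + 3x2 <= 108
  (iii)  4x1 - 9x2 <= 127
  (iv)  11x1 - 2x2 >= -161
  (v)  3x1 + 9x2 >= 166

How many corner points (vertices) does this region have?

Of the 9 pairwise boundary intersections, those satisfying every inequality are:
  (19/4, 451/12)
  (137/2, 49/3)
  (451, 559/3)

3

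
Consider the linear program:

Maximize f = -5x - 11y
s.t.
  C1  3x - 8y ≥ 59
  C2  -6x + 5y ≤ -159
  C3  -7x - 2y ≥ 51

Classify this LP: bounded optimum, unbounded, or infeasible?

From the feasible point (63/47, -1419/47), moving in the direction (-5, -6) keeps every constraint satisfied while f increases without bound.

unbounded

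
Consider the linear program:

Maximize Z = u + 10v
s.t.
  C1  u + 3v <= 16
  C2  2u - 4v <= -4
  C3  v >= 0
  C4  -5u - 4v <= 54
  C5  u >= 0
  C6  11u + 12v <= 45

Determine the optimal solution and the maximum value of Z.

u = 0, v = 15/4, maximum Z = 75/2

Extreme points and Z = u + 10v:
  (0, 1) → Z = 10
  (33/17, 67/34) → Z = 368/17
  (0, 15/4) → Z = 75/2

At the optimal vertex, u = 0 and 11u + 12v = 45.
Solving simultaneously gives u = 0, v = 15/4.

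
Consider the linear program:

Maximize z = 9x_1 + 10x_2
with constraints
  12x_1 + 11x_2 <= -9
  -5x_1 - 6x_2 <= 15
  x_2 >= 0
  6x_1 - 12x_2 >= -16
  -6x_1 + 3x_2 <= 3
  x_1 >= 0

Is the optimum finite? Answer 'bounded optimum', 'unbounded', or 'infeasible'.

infeasible

The boundaries 12x_1 + 11x_2 = -9 and -5x_1 - 6x_2 = 15 meet at (111/17, -135/17), but that point violates x_2 ≥ 0. Every candidate vertex is excluded by some other constraint, so the feasible region is empty.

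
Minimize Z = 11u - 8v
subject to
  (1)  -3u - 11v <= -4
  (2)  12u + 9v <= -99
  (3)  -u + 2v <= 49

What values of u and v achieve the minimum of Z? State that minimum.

u = -531/17, v = 151/17, minimum Z = -7049/17

Vertices and Z = 11u - 8v:
  (-75/7, 23/7) → Z = -1009/7
  (-531/17, 151/17) → Z = -7049/17
  (-213/11, 163/11) → Z = -3647/11

The optimum lies where -3u - 11v = -4 and -u + 2v = 49.
Solving simultaneously gives u = -531/17, v = 151/17.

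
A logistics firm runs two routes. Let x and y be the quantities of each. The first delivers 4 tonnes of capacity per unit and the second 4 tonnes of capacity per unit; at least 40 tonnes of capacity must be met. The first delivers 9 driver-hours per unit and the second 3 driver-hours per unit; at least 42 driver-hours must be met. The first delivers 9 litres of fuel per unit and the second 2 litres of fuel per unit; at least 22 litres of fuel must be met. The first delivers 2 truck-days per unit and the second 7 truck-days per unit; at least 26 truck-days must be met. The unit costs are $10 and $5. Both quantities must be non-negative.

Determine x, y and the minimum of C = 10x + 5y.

Extreme points and C = 10x + 5y:
  (0, 14) → C = 70
  (13, 0) → C = 130
  (2, 8) → C = 60
  (44/5, 6/5) → C = 94
The feasible region is unbounded (it extends along (0, 1), (1, 0)), but C strictly increases along every unbounded feasible direction, so there is no improving ray and the minimum is attained at a vertex.

x = 2, y = 8, minimum C = 60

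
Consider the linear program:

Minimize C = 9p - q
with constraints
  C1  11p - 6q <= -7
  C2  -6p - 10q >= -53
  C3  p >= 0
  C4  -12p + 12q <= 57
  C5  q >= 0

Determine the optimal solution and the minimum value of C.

Extreme points and C = 9p - q:
  (124/73, 625/146) → C = 1607/146
  (0, 7/6) → C = -7/6
  (11/32, 163/32) → C = -2
  (0, 19/4) → C = -19/4

The binding constraints are p = 0 and -12p + 12q = 57.
Solving simultaneously gives p = 0, q = 19/4.

p = 0, q = 19/4, minimum C = -19/4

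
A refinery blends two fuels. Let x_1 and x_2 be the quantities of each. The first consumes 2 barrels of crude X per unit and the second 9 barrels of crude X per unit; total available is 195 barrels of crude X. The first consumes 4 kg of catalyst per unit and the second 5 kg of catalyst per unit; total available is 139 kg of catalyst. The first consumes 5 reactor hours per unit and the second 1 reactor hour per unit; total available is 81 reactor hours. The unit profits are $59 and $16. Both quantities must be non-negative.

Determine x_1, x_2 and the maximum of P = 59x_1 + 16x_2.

x_1 = 38/3, x_2 = 53/3, maximum P = 1030

Extreme points and P = 59x_1 + 16x_2:
  (0, 0) → P = 0
  (0, 65/3) → P = 1040/3
  (81/5, 0) → P = 4779/5
  (138/13, 251/13) → P = 12158/13
  (38/3, 53/3) → P = 1030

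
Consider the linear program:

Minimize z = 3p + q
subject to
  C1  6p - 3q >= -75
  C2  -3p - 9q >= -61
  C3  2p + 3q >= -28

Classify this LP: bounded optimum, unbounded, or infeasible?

Vertices and z = 3p + q:
  (-164/21, 197/21) → z = -295/21
  (-103/8, -3/4) → z = -315/8
The feasible region has finitely many vertices and no improving ray; the minimum is -315/8 at (-103/8, -3/4).

bounded optimum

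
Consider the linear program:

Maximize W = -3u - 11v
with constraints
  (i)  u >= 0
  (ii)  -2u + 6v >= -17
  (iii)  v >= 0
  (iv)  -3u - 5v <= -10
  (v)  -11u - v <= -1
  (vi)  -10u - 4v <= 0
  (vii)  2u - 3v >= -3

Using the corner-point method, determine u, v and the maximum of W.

Extreme points and W = -3u - 11v:
  (17/2, 0) → W = -51/2
  (10/3, 0) → W = -10
  (15/19, 29/19) → W = -364/19
The feasible region is unbounded (it extends along (3, 1), (3, 2)), but W strictly decreases along every unbounded feasible direction, so there is no improving ray and the maximum is attained at a vertex.

The optimum lies where v = 0 and -3u - 5v = -10.
Solving simultaneously gives u = 10/3, v = 0.

u = 10/3, v = 0, maximum W = -10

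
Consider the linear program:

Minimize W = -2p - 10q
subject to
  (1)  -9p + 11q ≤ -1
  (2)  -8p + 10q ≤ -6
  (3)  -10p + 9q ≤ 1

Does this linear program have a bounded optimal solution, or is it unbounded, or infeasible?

From the feasible point (-16/7, -17/7), moving in the direction (10, 8) keeps every constraint satisfied while W decreases without bound.

unbounded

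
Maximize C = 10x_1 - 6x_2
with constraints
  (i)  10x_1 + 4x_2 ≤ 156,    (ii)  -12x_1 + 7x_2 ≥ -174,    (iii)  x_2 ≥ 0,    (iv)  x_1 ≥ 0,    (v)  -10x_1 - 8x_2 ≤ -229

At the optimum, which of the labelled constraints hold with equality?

Vertices and C = 10x_1 - 6x_2:
  (0, 39) → C = -234
  (83/10, 73/4) → C = -53/2
  (0, 229/8) → C = -687/4

The maximum is at (83/10, 73/4). Substituting into each constraint, equality holds for (i) and (v); the remaining constraints have slack.

(i) and (v)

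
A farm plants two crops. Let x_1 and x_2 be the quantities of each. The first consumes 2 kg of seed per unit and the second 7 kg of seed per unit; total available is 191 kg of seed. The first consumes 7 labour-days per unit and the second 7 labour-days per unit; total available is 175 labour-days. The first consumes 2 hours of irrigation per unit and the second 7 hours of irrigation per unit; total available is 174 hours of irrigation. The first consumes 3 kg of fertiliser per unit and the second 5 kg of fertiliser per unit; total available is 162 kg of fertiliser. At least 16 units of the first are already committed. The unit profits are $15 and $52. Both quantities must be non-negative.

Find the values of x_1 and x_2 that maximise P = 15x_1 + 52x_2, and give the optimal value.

x_1 = 16, x_2 = 9, maximum P = 708

Extreme points and P = 15x_1 + 52x_2:
  (25, 0) → P = 375
  (16, 0) → P = 240
  (16, 9) → P = 708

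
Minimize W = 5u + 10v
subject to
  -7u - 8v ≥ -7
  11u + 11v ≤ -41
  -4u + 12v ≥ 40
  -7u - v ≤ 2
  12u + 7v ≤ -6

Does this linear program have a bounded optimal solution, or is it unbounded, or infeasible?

The boundaries -7u - 8v = -7 and 11u + 11v = -41 meet at (-405/11, 364/11), but that point violates -7u - v ≤ 2. Every candidate vertex is excluded by some other constraint, so the feasible region is empty.

infeasible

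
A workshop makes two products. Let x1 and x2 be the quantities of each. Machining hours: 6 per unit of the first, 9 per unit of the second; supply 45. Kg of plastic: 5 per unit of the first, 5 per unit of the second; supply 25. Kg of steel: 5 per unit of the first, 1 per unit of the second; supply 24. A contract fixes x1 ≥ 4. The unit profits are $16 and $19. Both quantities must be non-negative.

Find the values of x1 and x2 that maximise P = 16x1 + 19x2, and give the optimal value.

x1 = 4, x2 = 1, maximum P = 83

The optimum lies where 5x1 + 5x2 = 25 and x1 = 4.
Solving simultaneously gives x1 = 4, x2 = 1.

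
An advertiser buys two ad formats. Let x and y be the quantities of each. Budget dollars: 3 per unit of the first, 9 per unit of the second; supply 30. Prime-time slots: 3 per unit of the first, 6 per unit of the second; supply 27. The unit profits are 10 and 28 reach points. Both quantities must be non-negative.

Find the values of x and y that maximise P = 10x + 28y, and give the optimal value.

x = 7, y = 1, maximum P = 98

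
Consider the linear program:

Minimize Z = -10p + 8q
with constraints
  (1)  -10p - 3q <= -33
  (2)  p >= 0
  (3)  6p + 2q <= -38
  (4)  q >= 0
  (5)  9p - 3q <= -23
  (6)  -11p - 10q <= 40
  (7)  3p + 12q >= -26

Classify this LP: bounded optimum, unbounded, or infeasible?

infeasible

The boundaries -10p - 3q = -33 and p = 0 meet at (0, 11), but that point violates 6p + 2q ≤ -38. Every candidate vertex is excluded by some other constraint, so the feasible region is empty.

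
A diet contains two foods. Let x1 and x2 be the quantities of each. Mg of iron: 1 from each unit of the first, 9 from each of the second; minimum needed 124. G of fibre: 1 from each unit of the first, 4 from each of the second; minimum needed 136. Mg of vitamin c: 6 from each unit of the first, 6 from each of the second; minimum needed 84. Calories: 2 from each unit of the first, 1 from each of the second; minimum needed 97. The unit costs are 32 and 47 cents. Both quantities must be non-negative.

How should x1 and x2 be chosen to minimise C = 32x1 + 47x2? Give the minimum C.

x1 = 36, x2 = 25, minimum C = 2327

Vertices and C = 32x1 + 47x2:
  (0, 97) → C = 4559
  (136, 0) → C = 4352
  (36, 25) → C = 2327
The feasible region is unbounded (it extends along (0, 1), (1, 0)), but C strictly increases along every unbounded feasible direction, so there is no improving ray and the minimum is attained at a vertex.

The optimum lies where x1 + 4x2 = 136 and 2x1 + x2 = 97.
Solving simultaneously gives x1 = 36, x2 = 25.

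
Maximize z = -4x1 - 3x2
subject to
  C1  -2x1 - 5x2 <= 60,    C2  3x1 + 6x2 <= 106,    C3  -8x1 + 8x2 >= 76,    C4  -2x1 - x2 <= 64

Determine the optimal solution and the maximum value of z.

x1 = -65/2, x2 = 1, maximum z = 127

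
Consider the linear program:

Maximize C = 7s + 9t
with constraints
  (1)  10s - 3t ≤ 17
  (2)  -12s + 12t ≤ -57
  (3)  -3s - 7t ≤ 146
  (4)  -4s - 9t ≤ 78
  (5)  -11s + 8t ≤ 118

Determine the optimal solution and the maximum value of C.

s = 11/28, t = -61/14, maximum C = -1021/28

Extreme points and C = 7s + 9t:
  (11/28, -61/14) → C = -1021/28
  (-27/34, -424/51) → C = -2733/34
  (-141/52, -97/13) → C = -4479/52

The optimum lies where 10s - 3t = 17 and -12s + 12t = -57.
Solving simultaneously gives s = 11/28, t = -61/14.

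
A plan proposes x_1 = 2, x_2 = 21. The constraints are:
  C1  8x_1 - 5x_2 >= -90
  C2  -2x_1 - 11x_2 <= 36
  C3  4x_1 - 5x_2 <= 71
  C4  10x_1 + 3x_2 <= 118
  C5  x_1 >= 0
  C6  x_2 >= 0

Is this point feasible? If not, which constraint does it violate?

feasible

C1: -89 ≥ -90 ✓
C2: -235 ≤ 36 ✓
C3: -97 ≤ 71 ✓
C4: 83 ≤ 118 ✓
C5: 2 ≥ 0 ✓
C6: 21 ≥ 0 ✓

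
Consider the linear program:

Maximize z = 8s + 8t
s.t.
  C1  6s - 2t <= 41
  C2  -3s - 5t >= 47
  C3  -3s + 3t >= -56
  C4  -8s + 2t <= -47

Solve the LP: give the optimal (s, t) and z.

s = 37/12, t = -45/4, maximum z = -196/3

Extreme points and z = 8s + 8t:
  (37/12, -45/4) → z = -196/3
  (3, -23/2) → z = -68
  (141/46, -517/46) → z = -1504/23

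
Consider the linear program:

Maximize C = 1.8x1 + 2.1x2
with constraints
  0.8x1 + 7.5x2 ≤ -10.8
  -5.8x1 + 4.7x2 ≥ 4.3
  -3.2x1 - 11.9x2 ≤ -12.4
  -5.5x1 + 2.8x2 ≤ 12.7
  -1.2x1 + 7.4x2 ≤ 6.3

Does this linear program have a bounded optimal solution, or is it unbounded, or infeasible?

The boundaries 0.8x1 + 7.5x2 = -10.8 and -5.8x1 + 4.7x2 = 4.3 meet at (-8301/4726, -2960/2363), but that point violates -3.2x1 - 11.9x2 ≤ -12.4. Every candidate vertex is excluded by some other constraint, so the feasible region is empty.

infeasible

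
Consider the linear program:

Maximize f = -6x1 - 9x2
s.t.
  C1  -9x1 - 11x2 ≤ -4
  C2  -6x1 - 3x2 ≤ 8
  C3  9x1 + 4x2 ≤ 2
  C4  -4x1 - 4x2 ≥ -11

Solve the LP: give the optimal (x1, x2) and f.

x1 = 2/21, x2 = 2/7, maximum f = -22/7

Extreme points and f = -6x1 - 9x2:
  (-100/39, 32/13) → f = -88/13
  (2/21, 2/7) → f = -22/7
  (-65/12, 49/6) → f = -41
  (-9/5, 91/20) → f = -603/20

At the optimal vertex, -9x1 - 11x2 = -4 and 9x1 + 4x2 = 2.
Solving simultaneously gives x1 = 2/21, x2 = 2/7.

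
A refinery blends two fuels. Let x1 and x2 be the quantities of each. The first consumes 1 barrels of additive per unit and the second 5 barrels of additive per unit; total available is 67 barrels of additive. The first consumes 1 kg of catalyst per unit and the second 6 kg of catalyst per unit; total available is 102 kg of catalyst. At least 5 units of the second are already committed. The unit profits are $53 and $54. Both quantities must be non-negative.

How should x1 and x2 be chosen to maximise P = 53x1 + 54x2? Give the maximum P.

x1 = 42, x2 = 5, maximum P = 2496

Feasible corners and P = 53x1 + 54x2:
  (0, 67/5) → P = 3618/5
  (0, 5) → P = 270
  (42, 5) → P = 2496

The binding constraints are x1 + 5x2 = 67 and x2 = 5.
Solving simultaneously gives x1 = 42, x2 = 5.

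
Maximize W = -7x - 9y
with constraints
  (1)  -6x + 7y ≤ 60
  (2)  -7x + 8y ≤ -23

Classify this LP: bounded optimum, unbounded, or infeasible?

unbounded

From the feasible point (641, 558), moving in the direction (-8, -7) keeps every constraint satisfied while W increases without bound.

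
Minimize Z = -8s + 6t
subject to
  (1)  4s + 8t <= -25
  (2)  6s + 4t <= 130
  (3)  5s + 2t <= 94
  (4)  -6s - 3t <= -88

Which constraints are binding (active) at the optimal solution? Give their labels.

(3) and (4)

Feasible corners and Z = -8s + 6t:
  (401/16, -501/32) → Z = -4711/16
  (779/36, -251/18) → Z = -2311/9
  (106/3, -124/3) → Z = -1592/3

The minimum is at (106/3, -124/3). Substituting into each constraint, equality holds for (3) and (4); the remaining constraints have slack.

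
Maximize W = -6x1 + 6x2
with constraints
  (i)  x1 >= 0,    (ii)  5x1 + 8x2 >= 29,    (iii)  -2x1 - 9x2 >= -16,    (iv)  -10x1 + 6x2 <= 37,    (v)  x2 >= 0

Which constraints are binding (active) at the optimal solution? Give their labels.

Corner points and W = -6x1 + 6x2:
  (133/29, 22/29) → W = -666/29
  (29/5, 0) → W = -174/5
  (8, 0) → W = -48

The maximum is at (133/29, 22/29). Substituting into each constraint, equality holds for (ii) and (iii); the remaining constraints have slack.

(ii) and (iii)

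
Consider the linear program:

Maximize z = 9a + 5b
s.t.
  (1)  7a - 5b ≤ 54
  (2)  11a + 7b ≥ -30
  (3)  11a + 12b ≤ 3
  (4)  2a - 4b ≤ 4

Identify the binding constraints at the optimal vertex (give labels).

(3) and (4)

Feasible corners and z = 9a + 5b:
  (-381/55, 33/5) → z = -1614/55
  (-46/29, -52/29) → z = -674/29
  (15/17, -19/34) → z = 175/34

The maximum is at (15/17, -19/34). Substituting into each constraint, equality holds for (3) and (4); the remaining constraints have slack.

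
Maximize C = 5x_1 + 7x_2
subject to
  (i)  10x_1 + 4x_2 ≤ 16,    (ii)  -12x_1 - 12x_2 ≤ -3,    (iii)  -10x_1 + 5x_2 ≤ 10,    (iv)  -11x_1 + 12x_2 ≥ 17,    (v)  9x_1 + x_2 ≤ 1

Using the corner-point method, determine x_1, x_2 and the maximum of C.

x_1 = -1/11, x_2 = 20/11, maximum C = 135/11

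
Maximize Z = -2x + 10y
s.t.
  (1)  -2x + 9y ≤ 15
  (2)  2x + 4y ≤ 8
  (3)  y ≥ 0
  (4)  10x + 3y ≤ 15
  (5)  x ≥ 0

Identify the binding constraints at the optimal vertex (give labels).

(1) and (2)

Feasible corners and Z = -2x + 10y:
  (6/13, 23/13) → Z = 218/13
  (0, 5/3) → Z = 50/3
  (18/17, 25/17) → Z = 214/17
  (3/2, 0) → Z = -3
  (0, 0) → Z = 0

The maximum is at (6/13, 23/13). Substituting into each constraint, equality holds for (1) and (2); the remaining constraints have slack.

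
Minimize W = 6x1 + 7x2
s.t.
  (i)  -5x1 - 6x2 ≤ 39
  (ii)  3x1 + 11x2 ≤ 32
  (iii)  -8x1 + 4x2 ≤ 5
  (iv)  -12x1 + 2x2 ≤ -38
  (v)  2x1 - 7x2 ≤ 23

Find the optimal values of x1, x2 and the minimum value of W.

Feasible corners and W = 6x1 + 7x2:
  (241/69, 45/23) → W = 797/23
  (477/43, -5/43) → W = 2827/43
  (11/4, -5/2) → W = -1

The optimum lies where -12x1 + 2x2 = -38 and 2x1 - 7x2 = 23.
Solving simultaneously gives x1 = 11/4, x2 = -5/2.

x1 = 11/4, x2 = -5/2, minimum W = -1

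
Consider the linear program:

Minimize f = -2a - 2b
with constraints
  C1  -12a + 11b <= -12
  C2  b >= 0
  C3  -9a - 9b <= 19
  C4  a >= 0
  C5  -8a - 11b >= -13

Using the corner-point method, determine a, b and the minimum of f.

Corner points and f = -2a - 2b:
  (1, 0) → f = -2
  (5/4, 3/11) → f = -67/22
  (13/8, 0) → f = -13/4

The binding constraints are b = 0 and -8a - 11b = -13.
Solving simultaneously gives a = 13/8, b = 0.

a = 13/8, b = 0, minimum f = -13/4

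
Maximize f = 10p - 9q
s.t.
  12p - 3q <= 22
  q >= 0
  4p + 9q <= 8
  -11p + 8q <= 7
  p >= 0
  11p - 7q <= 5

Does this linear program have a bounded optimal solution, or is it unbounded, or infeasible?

Extreme points and f = 10p - 9q:
  (0, 0) → f = 0
  (5/11, 0) → f = 50/11
  (1/131, 116/131) → f = -1034/131
  (101/127, 68/127) → f = 398/127
  (0, 7/8) → f = -63/8
The feasible region has finitely many vertices and no improving ray; the maximum is 50/11 at (5/11, 0).

bounded optimum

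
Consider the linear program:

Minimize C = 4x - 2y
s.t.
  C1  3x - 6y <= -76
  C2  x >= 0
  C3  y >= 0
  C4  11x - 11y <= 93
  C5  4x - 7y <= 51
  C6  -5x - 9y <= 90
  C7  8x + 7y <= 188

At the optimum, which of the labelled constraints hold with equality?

C2 and C7

Extreme points and C = 4x - 2y:
  (0, 38/3) → C = -76/3
  (596/69, 1172/69) → C = 40/69
  (0, 188/7) → C = -376/7

The minimum is at (0, 188/7). Substituting into each constraint, equality holds for C2 and C7; the remaining constraints have slack.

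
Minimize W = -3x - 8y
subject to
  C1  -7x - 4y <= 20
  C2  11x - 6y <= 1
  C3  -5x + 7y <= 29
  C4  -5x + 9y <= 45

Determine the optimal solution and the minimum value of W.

x = 181/47, y = 324/47, minimum W = -3135/47

Extreme points and W = -3x - 8y:
  (-58/43, -227/86) → W = 1082/43
  (-256/69, 103/69) → W = -56/69
  (181/47, 324/47) → W = -3135/47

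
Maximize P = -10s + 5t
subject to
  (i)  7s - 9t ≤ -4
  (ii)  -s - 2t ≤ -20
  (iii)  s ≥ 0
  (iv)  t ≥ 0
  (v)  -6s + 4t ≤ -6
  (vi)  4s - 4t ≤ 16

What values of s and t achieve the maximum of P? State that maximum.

s = 23/4, t = 57/8, maximum P = -175/8

Corner points and P = -10s + 5t:
  (172/23, 144/23) → P = -1000/23
  (20, 16) → P = -120
  (23/4, 57/8) → P = -175/8
The feasible region is unbounded (it extends along (1, 1), (2, 3)), but P strictly decreases along every unbounded feasible direction, so there is no improving ray and the maximum is attained at a vertex.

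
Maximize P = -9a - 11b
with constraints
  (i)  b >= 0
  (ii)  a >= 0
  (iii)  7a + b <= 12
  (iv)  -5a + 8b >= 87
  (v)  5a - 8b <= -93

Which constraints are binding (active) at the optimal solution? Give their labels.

(ii) and (v)

Corner points and P = -9a - 11b:
  (0, 12) → P = -132
  (0, 93/8) → P = -1023/8
  (3/61, 711/61) → P = -7848/61

The maximum is at (0, 93/8). Substituting into each constraint, equality holds for (ii) and (v); the remaining constraints have slack.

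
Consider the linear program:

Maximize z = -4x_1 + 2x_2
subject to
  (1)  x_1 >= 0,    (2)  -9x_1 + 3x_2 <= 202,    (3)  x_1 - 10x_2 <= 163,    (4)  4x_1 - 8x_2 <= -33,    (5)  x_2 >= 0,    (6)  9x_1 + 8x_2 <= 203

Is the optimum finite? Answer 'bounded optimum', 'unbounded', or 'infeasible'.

Corner points and z = -4x_1 + 2x_2:
  (0, 33/8) → z = 33/4
  (0, 203/8) → z = 203/4
  (170/13, 1109/104) → z = -1611/52
The feasible region has finitely many vertices and no improving ray; the maximum is 203/4 at (0, 203/8).

bounded optimum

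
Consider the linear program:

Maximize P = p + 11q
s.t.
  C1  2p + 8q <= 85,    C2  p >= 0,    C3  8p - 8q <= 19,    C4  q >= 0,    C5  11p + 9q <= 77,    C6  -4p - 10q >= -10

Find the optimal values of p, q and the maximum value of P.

Vertices and P = p + 11q:
  (0, 0) → P = 0
  (0, 1) → P = 11
  (19/8, 0) → P = 19/8
  (135/56, 1/28) → P = 157/56

p = 0, q = 1, maximum P = 11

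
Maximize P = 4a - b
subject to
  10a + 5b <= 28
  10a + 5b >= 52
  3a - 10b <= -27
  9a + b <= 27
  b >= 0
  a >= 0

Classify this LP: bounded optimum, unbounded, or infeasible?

infeasible

Constraints 10a + 5b ≤ 28 and 10a + 5b ≥ 52 have parallel boundaries but demand opposite sides — no point can satisfy both, so the region is empty.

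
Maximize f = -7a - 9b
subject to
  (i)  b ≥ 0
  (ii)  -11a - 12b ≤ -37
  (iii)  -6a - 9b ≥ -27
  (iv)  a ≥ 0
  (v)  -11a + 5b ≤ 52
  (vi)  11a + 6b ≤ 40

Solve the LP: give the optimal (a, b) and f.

a = 37/11, b = 0, maximum f = -259/11

Corner points and f = -7a - 9b:
  (37/11, 0) → f = -259/11
  (40/11, 0) → f = -280/11
  (1/3, 25/9) → f = -82/3
  (22/7, 19/21) → f = -211/7

The binding constraints are b = 0 and -11a - 12b = -37.
Solving simultaneously gives a = 37/11, b = 0.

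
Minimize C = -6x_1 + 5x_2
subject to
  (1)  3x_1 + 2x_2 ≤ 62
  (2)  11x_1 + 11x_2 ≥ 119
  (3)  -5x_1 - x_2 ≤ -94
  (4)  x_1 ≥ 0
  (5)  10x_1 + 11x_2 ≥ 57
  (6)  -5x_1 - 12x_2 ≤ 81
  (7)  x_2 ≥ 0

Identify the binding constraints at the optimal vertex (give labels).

(1) and (7)

Extreme points and C = -6x_1 + 5x_2:
  (18, 4) → C = -88
  (62/3, 0) → C = -124
  (94/5, 0) → C = -564/5

The minimum is at (62/3, 0). Substituting into each constraint, equality holds for (1) and (7); the remaining constraints have slack.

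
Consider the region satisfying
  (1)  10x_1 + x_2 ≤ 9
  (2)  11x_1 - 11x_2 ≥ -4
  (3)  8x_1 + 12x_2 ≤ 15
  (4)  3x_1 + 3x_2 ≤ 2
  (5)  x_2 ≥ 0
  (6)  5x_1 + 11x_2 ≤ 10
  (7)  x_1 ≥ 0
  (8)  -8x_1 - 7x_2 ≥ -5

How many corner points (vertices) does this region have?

5

Intersecting each pair of boundary lines and keeping only the points that satisfy every inequality leaves:
  (5/33, 17/33)
  (0, 4/11)
  (1/3, 1/3)
  (0, 0)
  (5/8, 0)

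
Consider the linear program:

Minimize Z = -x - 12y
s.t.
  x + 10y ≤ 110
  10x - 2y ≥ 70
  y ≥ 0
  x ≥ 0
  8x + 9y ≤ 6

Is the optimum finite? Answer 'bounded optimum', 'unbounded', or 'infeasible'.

The boundaries x + 10y = 110 and 10x - 2y = 70 meet at (460/51, 515/51), but that point violates 8x + 9y ≤ 6. Every candidate vertex is excluded by some other constraint, so the feasible region is empty.

infeasible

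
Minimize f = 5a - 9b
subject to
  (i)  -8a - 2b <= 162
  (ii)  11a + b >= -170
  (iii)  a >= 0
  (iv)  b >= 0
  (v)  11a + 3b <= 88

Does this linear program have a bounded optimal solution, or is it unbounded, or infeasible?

bounded optimum

Corner points and f = 5a - 9b:
  (0, 0) → f = 0
  (0, 88/3) → f = -264
  (8, 0) → f = 40
The feasible region has finitely many vertices and no improving ray; the minimum is -264 at (0, 88/3).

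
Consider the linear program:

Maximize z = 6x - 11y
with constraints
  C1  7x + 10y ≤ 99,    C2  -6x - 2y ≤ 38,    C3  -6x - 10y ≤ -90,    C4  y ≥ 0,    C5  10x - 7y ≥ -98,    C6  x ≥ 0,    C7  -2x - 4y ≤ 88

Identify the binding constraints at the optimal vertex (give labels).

C1 and C3

Corner points and z = 6x - 11y:
  (9, 18/5) → z = 72/5
  (0, 99/10) → z = -1089/10
  (0, 9) → z = -99

The maximum is at (9, 18/5). Substituting into each constraint, equality holds for C1 and C3; the remaining constraints have slack.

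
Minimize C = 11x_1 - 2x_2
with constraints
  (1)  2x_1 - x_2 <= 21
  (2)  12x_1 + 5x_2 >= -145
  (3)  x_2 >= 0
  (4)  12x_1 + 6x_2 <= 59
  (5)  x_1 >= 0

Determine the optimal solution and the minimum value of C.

x_1 = 0, x_2 = 59/6, minimum C = -59/3

Extreme points and C = 11x_1 - 2x_2:
  (59/12, 0) → C = 649/12
  (0, 0) → C = 0
  (0, 59/6) → C = -59/3

The optimum lies where 12x_1 + 6x_2 = 59 and x_1 = 0.
Solving simultaneously gives x_1 = 0, x_2 = 59/6.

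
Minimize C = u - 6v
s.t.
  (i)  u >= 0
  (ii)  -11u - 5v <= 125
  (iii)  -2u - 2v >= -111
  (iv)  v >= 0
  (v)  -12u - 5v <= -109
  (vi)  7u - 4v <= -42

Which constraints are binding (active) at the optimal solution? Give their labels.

Vertices and C = u - 6v:
  (0, 111/2) → C = -333
  (0, 109/5) → C = -654/5
  (180/11, 861/22) → C = -2403/11
  (226/83, 1267/83) → C = -7376/83

The minimum is at (0, 111/2). Substituting into each constraint, equality holds for (i) and (iii); the remaining constraints have slack.

(i) and (iii)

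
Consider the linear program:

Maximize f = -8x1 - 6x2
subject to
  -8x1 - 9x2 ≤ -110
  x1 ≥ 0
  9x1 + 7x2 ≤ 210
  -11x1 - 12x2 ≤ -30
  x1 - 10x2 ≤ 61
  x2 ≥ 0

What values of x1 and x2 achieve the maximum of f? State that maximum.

x1 = 0, x2 = 110/9, maximum f = -220/3

Vertices and f = -8x1 - 6x2:
  (0, 110/9) → f = -220/3
  (55/4, 0) → f = -110
  (0, 30) → f = -180
  (70/3, 0) → f = -560/3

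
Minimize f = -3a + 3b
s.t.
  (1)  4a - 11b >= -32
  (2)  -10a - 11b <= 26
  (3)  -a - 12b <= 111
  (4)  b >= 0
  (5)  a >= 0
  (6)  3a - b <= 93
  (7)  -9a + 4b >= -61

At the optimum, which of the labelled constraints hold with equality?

Corner points and f = -3a + 3b:
  (0, 32/11) → f = 96/11
  (799/83, 532/83) → f = -801/83
  (0, 0) → f = 0
  (61/9, 0) → f = -61/3

The minimum is at (61/9, 0). Substituting into each constraint, equality holds for (4) and (7); the remaining constraints have slack.

(4) and (7)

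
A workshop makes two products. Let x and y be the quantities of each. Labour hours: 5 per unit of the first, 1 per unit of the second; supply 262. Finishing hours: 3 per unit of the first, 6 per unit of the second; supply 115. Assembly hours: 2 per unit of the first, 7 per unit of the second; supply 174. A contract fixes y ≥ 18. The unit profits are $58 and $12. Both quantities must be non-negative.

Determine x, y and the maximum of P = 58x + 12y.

x = 7/3, y = 18, maximum P = 1054/3

Extreme points and P = 58x + 12y:
  (0, 115/6) → P = 230
  (0, 18) → P = 216
  (7/3, 18) → P = 1054/3

At the optimal vertex, 3x + 6y = 115 and y = 18.
Solving simultaneously gives x = 7/3, y = 18.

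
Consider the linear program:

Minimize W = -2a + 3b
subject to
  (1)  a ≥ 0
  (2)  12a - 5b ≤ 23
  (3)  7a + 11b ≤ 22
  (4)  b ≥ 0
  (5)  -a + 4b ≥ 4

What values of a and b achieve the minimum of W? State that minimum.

a = 44/39, b = 50/39, minimum W = 62/39

Feasible corners and W = -2a + 3b:
  (0, 2) → W = 6
  (0, 1) → W = 3
  (44/39, 50/39) → W = 62/39

The optimum lies where 7a + 11b = 22 and -a + 4b = 4.
Solving simultaneously gives a = 44/39, b = 50/39.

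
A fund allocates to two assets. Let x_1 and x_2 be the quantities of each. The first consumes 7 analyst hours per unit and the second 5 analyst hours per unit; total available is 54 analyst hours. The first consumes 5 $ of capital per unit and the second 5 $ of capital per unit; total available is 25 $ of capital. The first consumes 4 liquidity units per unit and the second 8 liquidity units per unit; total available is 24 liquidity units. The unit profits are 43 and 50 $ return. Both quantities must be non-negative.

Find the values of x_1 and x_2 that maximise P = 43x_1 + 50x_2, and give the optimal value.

Corner points and P = 43x_1 + 50x_2:
  (0, 0) → P = 0
  (0, 3) → P = 150
  (5, 0) → P = 215
  (4, 1) → P = 222

The binding constraints are 5x_1 + 5x_2 = 25 and 4x_1 + 8x_2 = 24.
Solving simultaneously gives x_1 = 4, x_2 = 1.

x_1 = 4, x_2 = 1, maximum P = 222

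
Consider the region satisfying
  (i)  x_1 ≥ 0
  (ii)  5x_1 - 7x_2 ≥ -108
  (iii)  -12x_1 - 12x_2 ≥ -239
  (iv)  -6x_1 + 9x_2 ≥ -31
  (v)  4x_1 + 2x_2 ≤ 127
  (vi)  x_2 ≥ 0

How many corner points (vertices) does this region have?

The feasible vertices (each the meet of two boundaries and inside every other half-plane) are:
  (0, 108/7)
  (0, 0)
  (377/144, 2491/144)
  (841/60, 59/10)
  (31/6, 0)

5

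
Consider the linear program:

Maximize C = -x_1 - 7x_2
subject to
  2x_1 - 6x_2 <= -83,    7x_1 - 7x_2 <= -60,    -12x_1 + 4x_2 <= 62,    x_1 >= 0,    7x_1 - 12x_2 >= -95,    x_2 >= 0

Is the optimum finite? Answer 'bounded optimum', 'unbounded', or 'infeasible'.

The boundaries 2x_1 - 6x_2 = -83 and 7x_1 - 7x_2 = -60 meet at (221/28, 461/28), but that point violates 7x_1 - 12x_2 ≥ -95. Every candidate vertex is excluded by some other constraint, so the feasible region is empty.

infeasible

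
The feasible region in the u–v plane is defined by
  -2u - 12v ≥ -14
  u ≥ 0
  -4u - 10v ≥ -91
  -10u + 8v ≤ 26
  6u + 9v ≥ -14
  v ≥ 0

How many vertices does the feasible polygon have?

Of the 15 pairwise boundary intersections, those satisfying every inequality are:
  (0, 7/6)
  (7, 0)
  (0, 0)

3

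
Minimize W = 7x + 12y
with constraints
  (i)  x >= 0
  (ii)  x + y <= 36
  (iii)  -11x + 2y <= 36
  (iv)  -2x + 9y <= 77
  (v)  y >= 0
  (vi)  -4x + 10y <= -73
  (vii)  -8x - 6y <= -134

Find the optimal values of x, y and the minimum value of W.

Feasible corners and W = 7x + 12y:
  (36, 0) → W = 252
  (433/14, 71/14) → W = 3883/14
  (73/4, 0) → W = 511/4

At the optimal vertex, y = 0 and -4x + 10y = -73.
Solving simultaneously gives x = 73/4, y = 0.

x = 73/4, y = 0, minimum W = 511/4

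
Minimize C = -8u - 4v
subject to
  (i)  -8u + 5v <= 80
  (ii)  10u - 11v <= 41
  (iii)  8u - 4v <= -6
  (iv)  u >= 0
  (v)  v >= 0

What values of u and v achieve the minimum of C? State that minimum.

Feasible corners and C = -8u - 4v:
  (145/4, 74) → C = -586
  (0, 16) → C = -64
  (0, 3/2) → C = -6

The binding constraints are -8u + 5v = 80 and 8u - 4v = -6.
Solving simultaneously gives u = 145/4, v = 74.

u = 145/4, v = 74, minimum C = -586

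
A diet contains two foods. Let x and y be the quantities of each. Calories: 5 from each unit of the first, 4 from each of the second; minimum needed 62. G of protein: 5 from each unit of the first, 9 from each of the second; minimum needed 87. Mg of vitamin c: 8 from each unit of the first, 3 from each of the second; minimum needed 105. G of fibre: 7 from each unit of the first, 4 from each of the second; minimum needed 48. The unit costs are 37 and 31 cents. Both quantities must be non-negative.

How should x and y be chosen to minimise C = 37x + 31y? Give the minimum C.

x = 12, y = 3, minimum C = 537

Extreme points and C = 37x + 31y:
  (0, 35) → C = 1085
  (87/5, 0) → C = 3219/5
  (12, 3) → C = 537
The feasible region is unbounded (it extends along (0, 1), (1, 0)), but C strictly increases along every unbounded feasible direction, so there is no improving ray and the minimum is attained at a vertex.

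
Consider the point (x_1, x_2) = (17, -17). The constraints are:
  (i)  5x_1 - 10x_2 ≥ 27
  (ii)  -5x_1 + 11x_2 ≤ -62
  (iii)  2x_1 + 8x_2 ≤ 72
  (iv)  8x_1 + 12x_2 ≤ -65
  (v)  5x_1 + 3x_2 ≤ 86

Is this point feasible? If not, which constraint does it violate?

(i): 255 ≥ 27 ✓
(ii): -272 ≤ -62 ✓
(iii): -102 ≤ 72 ✓
(iv): -68 ≤ -65 ✓
(v): 34 ≤ 86 ✓

feasible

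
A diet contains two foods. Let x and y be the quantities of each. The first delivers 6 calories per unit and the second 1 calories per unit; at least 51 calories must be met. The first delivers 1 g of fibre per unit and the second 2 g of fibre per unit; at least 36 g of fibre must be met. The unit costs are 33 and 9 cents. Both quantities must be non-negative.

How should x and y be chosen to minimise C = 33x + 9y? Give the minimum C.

Extreme points and C = 33x + 9y:
  (0, 51) → C = 459
  (36, 0) → C = 1188
  (6, 15) → C = 333
The feasible region is unbounded (it extends along (0, 1), (1, 0)), but C strictly increases along every unbounded feasible direction, so there is no improving ray and the minimum is attained at a vertex.

The binding constraints are 6x + y = 51 and x + 2y = 36.
Solving simultaneously gives x = 6, y = 15.

x = 6, y = 15, minimum C = 333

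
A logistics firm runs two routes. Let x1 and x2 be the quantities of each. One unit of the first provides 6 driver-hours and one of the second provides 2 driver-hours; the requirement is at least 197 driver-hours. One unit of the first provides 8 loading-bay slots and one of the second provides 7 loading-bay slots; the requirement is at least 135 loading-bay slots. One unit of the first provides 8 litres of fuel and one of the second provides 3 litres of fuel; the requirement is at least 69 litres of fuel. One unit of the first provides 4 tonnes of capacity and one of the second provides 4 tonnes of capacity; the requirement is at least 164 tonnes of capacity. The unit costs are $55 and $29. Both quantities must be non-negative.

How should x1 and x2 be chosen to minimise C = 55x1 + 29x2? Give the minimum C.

Extreme points and C = 55x1 + 29x2:
  (0, 197/2) → C = 5713/2
  (41, 0) → C = 2255
  (115/4, 49/4) → C = 3873/2
The feasible region is unbounded (it extends along (0, 1), (1, 0)), but C strictly increases along every unbounded feasible direction, so there is no improving ray and the minimum is attained at a vertex.

The binding constraints are 6x1 + 2x2 = 197 and 4x1 + 4x2 = 164.
Solving simultaneously gives x1 = 115/4, x2 = 49/4.

x1 = 115/4, x2 = 49/4, minimum C = 3873/2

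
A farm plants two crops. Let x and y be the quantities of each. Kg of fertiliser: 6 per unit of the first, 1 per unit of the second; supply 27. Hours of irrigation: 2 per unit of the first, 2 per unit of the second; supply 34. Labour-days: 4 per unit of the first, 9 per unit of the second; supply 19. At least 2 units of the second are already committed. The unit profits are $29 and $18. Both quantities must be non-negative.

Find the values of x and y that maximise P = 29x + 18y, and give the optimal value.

At the optimal vertex, 4x + 9y = 19 and y = 2.
Solving simultaneously gives x = 1/4, y = 2.

x = 1/4, y = 2, maximum P = 173/4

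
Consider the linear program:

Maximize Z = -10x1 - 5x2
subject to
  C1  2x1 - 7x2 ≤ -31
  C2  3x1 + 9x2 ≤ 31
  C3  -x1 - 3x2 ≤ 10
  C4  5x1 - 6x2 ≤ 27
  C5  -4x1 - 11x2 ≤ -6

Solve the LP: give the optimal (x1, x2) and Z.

x1 = -287/3, x2 = 106/3, maximum Z = 780

At the optimal vertex, 3x1 + 9x2 = 31 and -4x1 - 11x2 = -6.
Solving simultaneously gives x1 = -287/3, x2 = 106/3.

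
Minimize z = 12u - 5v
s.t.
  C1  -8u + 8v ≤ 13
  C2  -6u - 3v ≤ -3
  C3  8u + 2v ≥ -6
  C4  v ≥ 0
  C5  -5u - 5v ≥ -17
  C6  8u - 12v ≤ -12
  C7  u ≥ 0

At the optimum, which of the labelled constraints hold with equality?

Corner points and z = 12u - 5v:
  (71/80, 201/80) → z = -153/80
  (0, 13/8) → z = -65/8
  (0, 1) → z = -5
  (36/25, 49/25) → z = 187/25

The minimum is at (0, 13/8). Substituting into each constraint, equality holds for C1 and C7; the remaining constraints have slack.

C1 and C7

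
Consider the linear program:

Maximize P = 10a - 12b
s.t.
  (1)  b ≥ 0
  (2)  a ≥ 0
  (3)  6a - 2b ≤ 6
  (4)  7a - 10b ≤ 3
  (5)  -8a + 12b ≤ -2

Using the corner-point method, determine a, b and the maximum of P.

a = 27/23, b = 12/23, maximum P = 126/23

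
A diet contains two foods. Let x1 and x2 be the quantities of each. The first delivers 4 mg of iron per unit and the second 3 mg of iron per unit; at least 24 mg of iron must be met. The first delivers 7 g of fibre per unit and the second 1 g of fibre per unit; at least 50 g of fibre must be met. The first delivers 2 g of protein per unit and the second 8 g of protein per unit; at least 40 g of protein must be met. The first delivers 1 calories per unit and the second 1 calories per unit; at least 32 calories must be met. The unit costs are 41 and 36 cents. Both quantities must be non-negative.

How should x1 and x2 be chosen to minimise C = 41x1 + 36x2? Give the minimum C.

Extreme points and C = 41x1 + 36x2:
  (0, 50) → C = 1800
  (32, 0) → C = 1312
  (3, 29) → C = 1167
The feasible region is unbounded (it extends along (0, 1), (1, 0)), but C strictly increases along every unbounded feasible direction, so there is no improving ray and the minimum is attained at a vertex.

x1 = 3, x2 = 29, minimum C = 1167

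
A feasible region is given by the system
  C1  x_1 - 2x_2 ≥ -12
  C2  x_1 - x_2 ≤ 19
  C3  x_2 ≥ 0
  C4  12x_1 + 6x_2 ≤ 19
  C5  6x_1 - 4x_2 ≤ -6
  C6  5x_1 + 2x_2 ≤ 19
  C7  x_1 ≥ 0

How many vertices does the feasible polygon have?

Pairwise boundary intersections that survive every other constraint:
  (10/21, 31/14)
  (0, 19/6)
  (0, 3/2)

3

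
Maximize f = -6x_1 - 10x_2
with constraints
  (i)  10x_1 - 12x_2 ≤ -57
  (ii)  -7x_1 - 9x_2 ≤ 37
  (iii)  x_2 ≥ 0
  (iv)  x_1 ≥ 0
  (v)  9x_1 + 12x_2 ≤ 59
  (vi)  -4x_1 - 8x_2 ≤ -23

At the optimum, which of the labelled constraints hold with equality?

(i) and (iv)

Extreme points and f = -6x_1 - 10x_2:
  (0, 19/4) → f = -95/2
  (2/19, 1103/228) → f = -5587/114
  (0, 59/12) → f = -295/6

The maximum is at (0, 19/4). Substituting into each constraint, equality holds for (i) and (iv); the remaining constraints have slack.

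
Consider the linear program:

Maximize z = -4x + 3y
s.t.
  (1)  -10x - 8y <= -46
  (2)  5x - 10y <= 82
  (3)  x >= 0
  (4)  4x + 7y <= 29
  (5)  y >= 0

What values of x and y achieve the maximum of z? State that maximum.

x = 45/19, y = 53/19, maximum z = -21/19

Feasible corners and z = -4x + 3y:
  (45/19, 53/19) → z = -21/19
  (23/5, 0) → z = -92/5
  (29/4, 0) → z = -29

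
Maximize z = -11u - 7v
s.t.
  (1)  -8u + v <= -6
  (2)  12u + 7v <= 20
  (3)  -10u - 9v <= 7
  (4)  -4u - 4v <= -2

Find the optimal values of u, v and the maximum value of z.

u = 13/18, v = -2/9, maximum z = -115/18

Feasible corners and z = -11u - 7v:
  (31/34, 22/17) → z = -649/34
  (13/18, -2/9) → z = -115/18
  (33/10, -14/5) → z = -167/10

The binding constraints are -8u + v = -6 and -4u - 4v = -2.
Solving simultaneously gives u = 13/18, v = -2/9.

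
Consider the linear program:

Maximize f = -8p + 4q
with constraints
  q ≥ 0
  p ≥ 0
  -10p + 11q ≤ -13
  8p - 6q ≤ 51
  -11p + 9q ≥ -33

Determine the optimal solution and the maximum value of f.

Extreme points and f = -8p + 4q:
  (13/10, 0) → f = -52/5
  (3, 0) → f = -24
  (246/31, 187/31) → f = -1220/31

The binding constraints are q = 0 and -10p + 11q = -13.
Solving simultaneously gives p = 13/10, q = 0.

p = 13/10, q = 0, maximum f = -52/5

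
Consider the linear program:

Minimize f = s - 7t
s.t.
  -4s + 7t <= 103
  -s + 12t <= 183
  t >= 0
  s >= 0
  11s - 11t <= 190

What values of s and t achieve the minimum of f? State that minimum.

s = 45/41, t = 629/41, minimum f = -4358/41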